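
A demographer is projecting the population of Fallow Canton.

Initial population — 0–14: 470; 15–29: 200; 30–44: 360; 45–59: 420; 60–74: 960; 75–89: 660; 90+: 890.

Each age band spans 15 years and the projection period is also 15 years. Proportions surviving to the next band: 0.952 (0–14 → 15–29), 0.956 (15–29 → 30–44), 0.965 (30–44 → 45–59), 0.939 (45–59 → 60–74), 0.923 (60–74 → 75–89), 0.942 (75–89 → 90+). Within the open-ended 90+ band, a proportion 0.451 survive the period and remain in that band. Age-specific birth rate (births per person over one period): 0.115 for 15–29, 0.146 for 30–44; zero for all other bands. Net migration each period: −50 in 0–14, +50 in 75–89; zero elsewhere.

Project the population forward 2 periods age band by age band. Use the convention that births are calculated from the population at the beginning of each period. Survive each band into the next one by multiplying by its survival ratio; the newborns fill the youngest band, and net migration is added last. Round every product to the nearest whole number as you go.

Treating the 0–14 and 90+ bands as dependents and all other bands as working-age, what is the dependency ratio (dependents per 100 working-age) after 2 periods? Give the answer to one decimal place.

99.7

Call the groups 1 to 7, youngest first.
Period 1.
Births: 200 × 0.115 = 23, 360 × 0.146 = 53 → total 76
Group 2: 470 × 0.952 = 447
Group 3: 200 × 0.956 = 191
Group 4: 360 × 0.965 = 347
Group 5: 420 × 0.939 = 394
Group 6: 960 × 0.923 = 886
Group 7: 660 × 0.942 + 890 × 0.451 = 622 + 401 = 1023
Net migration: Group 1 − 50 → 26; Group 6 + 50 → 936
Giving 26 / 447 / 191 / 347 / 394 / 936 / 1023.
Period 2.
Births: 447 × 0.115 = 51, 191 × 0.146 = 28 → total 79
Group 2: 26 × 0.952 = 25
Group 3: 447 × 0.956 = 427
Group 4: 191 × 0.965 = 184
Group 5: 347 × 0.939 = 326
Group 6: 394 × 0.923 = 364
Group 7: 936 × 0.942 + 1023 × 0.451 = 882 + 461 = 1343
Net migration: Group 1 − 50 → 29; Group 6 + 50 → 414
Giving 29 / 25 / 427 / 184 / 326 / 414 / 1343.
Dependents (band 0–14 + band 90+) = 29 + 1343 = 1372; working-age = 1376; ratio = 1372/1376 × 100 = 99.7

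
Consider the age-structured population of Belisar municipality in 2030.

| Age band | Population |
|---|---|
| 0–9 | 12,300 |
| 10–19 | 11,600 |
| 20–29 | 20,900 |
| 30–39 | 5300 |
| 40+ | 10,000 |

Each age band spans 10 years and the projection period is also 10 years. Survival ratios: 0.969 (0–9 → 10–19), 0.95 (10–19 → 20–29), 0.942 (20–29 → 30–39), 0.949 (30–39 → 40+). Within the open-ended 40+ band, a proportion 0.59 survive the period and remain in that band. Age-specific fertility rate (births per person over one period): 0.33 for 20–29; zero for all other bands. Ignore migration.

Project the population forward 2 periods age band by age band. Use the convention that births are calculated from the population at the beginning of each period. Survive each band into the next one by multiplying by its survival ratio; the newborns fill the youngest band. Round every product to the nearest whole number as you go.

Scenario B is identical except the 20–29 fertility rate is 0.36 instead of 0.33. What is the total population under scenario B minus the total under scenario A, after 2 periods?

[period 1]
Births: 20900 × 0.33 = 6897
10–19: 12300 × 0.969 = 11919
20–29: 11600 × 0.95 = 11020
30–39: 20900 × 0.942 = 19688
40+: 5300 × 0.949 + 10000 × 0.59 = 5030 + 5900 = 10930
End of period: [6897, 11919, 11020, 19688, 10930]
[period 2]
Births: 11020 × 0.33 = 3637
10–19: 6897 × 0.969 = 6683
20–29: 11919 × 0.95 = 11323
30–39: 11020 × 0.942 = 10381
40+: 19688 × 0.949 + 10930 × 0.59 = 18684 + 6449 = 25133
End of period: [3637, 6683, 11323, 10381, 25133]
Scenario A total after 2 periods: 57157
Scenario B projection —
[period 1]
Births: 20900 × 0.36 = 7524
10–19: 12300 × 0.969 = 11919
20–29: 11600 × 0.95 = 11020
30–39: 20900 × 0.942 = 19688
40+: 5300 × 0.949 + 10000 × 0.59 = 5030 + 5900 = 10930
End of period: [7524, 11919, 11020, 19688, 10930]
[period 2]
Births: 11020 × 0.36 = 3967
10–19: 7524 × 0.969 = 7291
20–29: 11919 × 0.95 = 11323
30–39: 11020 × 0.942 = 10381
40+: 19688 × 0.949 + 10930 × 0.59 = 18684 + 6449 = 25133
End of period: [3967, 7291, 11323, 10381, 25133]
Scenario B total after 2 periods: 58095
Difference B − A = 58095 − 57157 = 938

938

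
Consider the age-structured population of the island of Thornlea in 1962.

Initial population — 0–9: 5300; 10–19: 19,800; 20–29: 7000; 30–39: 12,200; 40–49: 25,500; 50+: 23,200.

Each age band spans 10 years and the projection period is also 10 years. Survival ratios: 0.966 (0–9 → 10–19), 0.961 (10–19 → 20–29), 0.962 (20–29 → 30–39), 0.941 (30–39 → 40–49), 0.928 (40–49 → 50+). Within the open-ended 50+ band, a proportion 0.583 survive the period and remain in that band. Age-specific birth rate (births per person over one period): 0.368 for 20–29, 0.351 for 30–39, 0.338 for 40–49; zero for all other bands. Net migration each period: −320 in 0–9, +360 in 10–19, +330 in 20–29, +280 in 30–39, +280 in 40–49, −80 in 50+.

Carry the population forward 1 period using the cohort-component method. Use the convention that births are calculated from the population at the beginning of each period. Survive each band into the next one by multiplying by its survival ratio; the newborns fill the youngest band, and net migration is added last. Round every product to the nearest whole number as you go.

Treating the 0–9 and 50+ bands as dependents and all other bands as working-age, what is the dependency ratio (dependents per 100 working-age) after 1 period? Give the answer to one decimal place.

(Groups numbered youngest = 1 to oldest = 6.)
[period 1]
Births: 7000 * 0.368 = 2576, 12200 * 0.351 = 4282, 25500 * 0.338 = 8619 → 15477
Group 2: 5300 * 0.966 = 5120
Group 3: 19800 * 0.961 = 19028
Group 4: 7000 * 0.962 = 6734
Group 5: 12200 * 0.941 = 11480
Group 6: 25500 * 0.928 + 23200 * 0.583 = 23664 + 13526 = 37190
Net migration: Group 1 − 320 → 15157; Group 2 + 360 → 5480; Group 3 + 330 → 19358; Group 4 + 280 → 7014; Group 5 + 280 → 11760; Group 6 − 80 → 37110
→ [15157, 5480, 19358, 7014, 11760, 37110]
Dependents (band 0–9 + band 50+) = 15157 + 37110 = 52267; working-age = 43612; ratio = 52267/43612 × 100 = 119.8

119.8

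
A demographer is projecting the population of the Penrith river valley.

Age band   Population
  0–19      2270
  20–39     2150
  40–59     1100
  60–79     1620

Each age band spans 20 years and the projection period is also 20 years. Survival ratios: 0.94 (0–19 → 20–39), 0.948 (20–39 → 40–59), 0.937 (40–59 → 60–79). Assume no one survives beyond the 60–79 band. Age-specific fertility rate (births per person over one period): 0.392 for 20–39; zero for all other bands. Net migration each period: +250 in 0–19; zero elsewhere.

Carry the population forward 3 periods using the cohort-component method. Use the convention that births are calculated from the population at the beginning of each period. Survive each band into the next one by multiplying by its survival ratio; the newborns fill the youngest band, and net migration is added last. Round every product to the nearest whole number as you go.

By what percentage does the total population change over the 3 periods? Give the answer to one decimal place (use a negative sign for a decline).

-36.3

(Groups numbered youngest = 1 to oldest = 4.)
Period 1:
Births: 2150 * 0.392 = 843
Group 2: 2270 * 0.94 = 2134
Group 3: 2150 * 0.948 = 2038
Group 4: 1100 * 0.937 = 1031
Net migration: Group 1 + 250 → 1093
Giving 1093 / 2134 / 2038 / 1031.
Period 2:
Births: 2134 * 0.392 = 837
Group 2: 1093 * 0.94 = 1027
Group 3: 2134 * 0.948 = 2023
Group 4: 2038 * 0.937 = 1910
Net migration: Group 1 + 250 → 1087
Giving 1087 / 1027 / 2023 / 1910.
Period 3:
Births: 1027 * 0.392 = 403
Group 2: 1087 * 0.94 = 1022
Group 3: 1027 * 0.948 = 974
Group 4: 2023 * 0.937 = 1896
Net migration: Group 1 + 250 → 653
Giving 653 / 1022 / 974 / 1896.
Total: 7140 → 4545; change = -2595; percentage change = -36.3%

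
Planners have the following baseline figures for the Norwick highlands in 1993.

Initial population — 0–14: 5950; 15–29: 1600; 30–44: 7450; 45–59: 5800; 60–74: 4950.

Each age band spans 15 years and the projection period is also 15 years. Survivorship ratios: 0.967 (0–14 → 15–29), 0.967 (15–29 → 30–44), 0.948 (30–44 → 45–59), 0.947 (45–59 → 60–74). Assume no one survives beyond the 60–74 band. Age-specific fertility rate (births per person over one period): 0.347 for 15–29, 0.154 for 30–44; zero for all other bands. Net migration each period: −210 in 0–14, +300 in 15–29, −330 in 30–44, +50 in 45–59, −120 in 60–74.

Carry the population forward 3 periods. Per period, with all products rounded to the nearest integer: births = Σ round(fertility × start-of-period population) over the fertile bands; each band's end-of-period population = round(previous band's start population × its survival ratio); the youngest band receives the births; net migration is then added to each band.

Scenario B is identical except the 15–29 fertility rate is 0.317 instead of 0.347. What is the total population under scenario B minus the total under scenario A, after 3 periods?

Period 1.
Births: 1600 × 0.347 = 555  |  7450 × 0.154 = 1147 — total 1702
15–29: 5950 × 0.967 = 5754
30–44: 1600 × 0.967 = 1547
45–59: 7450 × 0.948 = 7063
60–74: 5800 × 0.947 = 5493
Net migration: 0–14 − 210 → 1492; 15–29 + 300 → 6054; 30–44 − 330 → 1217; 45–59 + 50 → 7113; 60–74 − 120 → 5373
Giving 1492 / 6054 / 1217 / 7113 / 5373.
Period 2.
Births: 6054 × 0.347 = 2101  |  1217 × 0.154 = 187 — total 2288
15–29: 1492 × 0.967 = 1443
30–44: 6054 × 0.967 = 5854
45–59: 1217 × 0.948 = 1154
60–74: 7113 × 0.947 = 6736
Net migration: 0–14 − 210 → 2078; 15–29 + 300 → 1743; 30–44 − 330 → 5524; 45–59 + 50 → 1204; 60–74 − 120 → 6616
Giving 2078 / 1743 / 5524 / 1204 / 6616.
Period 3.
Births: 1743 × 0.347 = 605  |  5524 × 0.154 = 851 — total 1456
15–29: 2078 × 0.967 = 2009
30–44: 1743 × 0.967 = 1685
45–59: 5524 × 0.948 = 5237
60–74: 1204 × 0.947 = 1140
Net migration: 0–14 − 210 → 1246; 15–29 + 300 → 2309; 30–44 − 330 → 1355; 45–59 + 50 → 5287; 60–74 − 120 → 1020
Giving 1246 / 2309 / 1355 / 5287 / 1020.
Scenario A total after 3 periods: 11217
Scenario B projection —
Period 1.
Births: 1600 × 0.317 = 507  |  7450 × 0.154 = 1147 — total 1654
15–29: 5950 × 0.967 = 5754
30–44: 1600 × 0.967 = 1547
45–59: 7450 × 0.948 = 7063
60–74: 5800 × 0.947 = 5493
Net migration: 0–14 − 210 → 1444; 15–29 + 300 → 6054; 30–44 − 330 → 1217; 45–59 + 50 → 7113; 60–74 − 120 → 5373
Giving 1444 / 6054 / 1217 / 7113 / 5373.
Period 2.
Births: 6054 × 0.317 = 1919  |  1217 × 0.154 = 187 — total 2106
15–29: 1444 × 0.967 = 1396
30–44: 6054 × 0.967 = 5854
45–59: 1217 × 0.948 = 1154
60–74: 7113 × 0.947 = 6736
Net migration: 0–14 − 210 → 1896; 15–29 + 300 → 1696; 30–44 − 330 → 5524; 45–59 + 50 → 1204; 60–74 − 120 → 6616
Giving 1896 / 1696 / 5524 / 1204 / 6616.
Period 3.
Births: 1696 × 0.317 = 538  |  5524 × 0.154 = 851 — total 1389
15–29: 1896 × 0.967 = 1833
30–44: 1696 × 0.967 = 1640
45–59: 5524 × 0.948 = 5237
60–74: 1204 × 0.947 = 1140
Net migration: 0–14 − 210 → 1179; 15–29 + 300 → 2133; 30–44 − 330 → 1310; 45–59 + 50 → 5287; 60–74 − 120 → 1020
Giving 1179 / 2133 / 1310 / 5287 / 1020.
Scenario B total after 3 periods: 10929
Difference B − A = 10929 − 11217 = -288

-288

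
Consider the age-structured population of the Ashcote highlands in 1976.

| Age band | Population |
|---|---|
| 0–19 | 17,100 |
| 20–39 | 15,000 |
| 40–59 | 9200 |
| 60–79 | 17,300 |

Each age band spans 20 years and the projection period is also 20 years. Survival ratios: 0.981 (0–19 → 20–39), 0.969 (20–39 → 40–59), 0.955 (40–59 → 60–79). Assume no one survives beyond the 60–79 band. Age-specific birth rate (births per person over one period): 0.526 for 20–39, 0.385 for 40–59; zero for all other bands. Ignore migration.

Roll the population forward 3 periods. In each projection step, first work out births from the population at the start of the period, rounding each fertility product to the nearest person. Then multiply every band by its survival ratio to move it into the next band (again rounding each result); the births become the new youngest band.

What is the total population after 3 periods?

52694

After projecting period 1:
Births: 15000 * 0.526 = 7890  |  9200 * 0.385 = 3542 ⇒ total 11432
20–39: 17100 * 0.981 = 16775
40–59: 15000 * 0.969 = 14535
60–79: 9200 * 0.955 = 8786
Giving 11432 / 16775 / 14535 / 8786.
After projecting period 2:
Births: 16775 * 0.526 = 8824  |  14535 * 0.385 = 5596 ⇒ total 14420
20–39: 11432 * 0.981 = 11215
40–59: 16775 * 0.969 = 16255
60–79: 14535 * 0.955 = 13881
Giving 14420 / 11215 / 16255 / 13881.
After projecting period 3:
Births: 11215 * 0.526 = 5899  |  16255 * 0.385 = 6258 ⇒ total 12157
20–39: 14420 * 0.981 = 14146
40–59: 11215 * 0.969 = 10867
60–79: 16255 * 0.955 = 15524
Giving 12157 / 14146 / 10867 / 15524.
Total after period 3: 12157 + 14146 + 10867 + 15524 = 52694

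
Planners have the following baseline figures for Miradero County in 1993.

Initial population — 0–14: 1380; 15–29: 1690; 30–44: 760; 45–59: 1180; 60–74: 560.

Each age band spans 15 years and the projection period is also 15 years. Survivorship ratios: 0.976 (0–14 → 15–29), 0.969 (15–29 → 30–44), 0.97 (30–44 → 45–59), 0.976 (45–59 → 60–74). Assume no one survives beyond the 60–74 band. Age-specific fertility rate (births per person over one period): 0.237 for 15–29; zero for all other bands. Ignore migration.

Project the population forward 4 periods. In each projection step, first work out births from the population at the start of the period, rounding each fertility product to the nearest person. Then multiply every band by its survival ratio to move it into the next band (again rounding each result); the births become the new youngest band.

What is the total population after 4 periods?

2070

[period 1]
Births: 1690 × 0.237 = 401
15–29: 1380 × 0.976 = 1347
30–44: 1690 × 0.969 = 1638
45–59: 760 × 0.97 = 737
60–74: 1180 × 0.976 = 1152
→ [401, 1347, 1638, 737, 1152]
[period 2]
Births: 1347 × 0.237 = 319
15–29: 401 × 0.976 = 391
30–44: 1347 × 0.969 = 1305
45–59: 1638 × 0.97 = 1589
60–74: 737 × 0.976 = 719
→ [319, 391, 1305, 1589, 719]
[period 3]
Births: 391 × 0.237 = 93
15–29: 319 × 0.976 = 311
30–44: 391 × 0.969 = 379
45–59: 1305 × 0.97 = 1266
60–74: 1589 × 0.976 = 1551
→ [93, 311, 379, 1266, 1551]
[period 4]
Births: 311 × 0.237 = 74
15–29: 93 × 0.976 = 91
30–44: 311 × 0.969 = 301
45–59: 379 × 0.97 = 368
60–74: 1266 × 0.976 = 1236
→ [74, 91, 301, 368, 1236]
Total after period 4: 74 + 91 + 301 + 368 + 1236 = 2070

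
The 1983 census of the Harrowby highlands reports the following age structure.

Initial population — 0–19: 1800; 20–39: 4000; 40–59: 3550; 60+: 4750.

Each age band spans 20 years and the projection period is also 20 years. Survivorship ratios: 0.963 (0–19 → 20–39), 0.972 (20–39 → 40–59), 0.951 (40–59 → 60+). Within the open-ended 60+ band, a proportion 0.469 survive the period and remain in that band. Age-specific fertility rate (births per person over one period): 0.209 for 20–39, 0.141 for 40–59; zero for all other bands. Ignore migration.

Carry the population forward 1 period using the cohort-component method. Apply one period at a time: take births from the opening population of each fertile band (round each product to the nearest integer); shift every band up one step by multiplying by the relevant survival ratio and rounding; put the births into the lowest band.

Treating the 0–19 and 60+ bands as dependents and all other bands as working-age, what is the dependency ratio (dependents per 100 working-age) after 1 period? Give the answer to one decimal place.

123.5

— Period 1 —
Births: 4000 * 0.209 = 836  |  3550 * 0.141 = 501 ⇒ total 1337
20–39: 1800 * 0.963 = 1733
40–59: 4000 * 0.972 = 3888
60+: 3550 * 0.951 + 4750 * 0.469 = 3376 + 2228 = 5604
Population now: 0–19=1337, 20–39=1733, 40–59=3888, 60+=5604
Dependents (band 0–19 + band 60+) = 1337 + 5604 = 6941; working-age = 5621; ratio = 6941/5621 × 100 = 123.5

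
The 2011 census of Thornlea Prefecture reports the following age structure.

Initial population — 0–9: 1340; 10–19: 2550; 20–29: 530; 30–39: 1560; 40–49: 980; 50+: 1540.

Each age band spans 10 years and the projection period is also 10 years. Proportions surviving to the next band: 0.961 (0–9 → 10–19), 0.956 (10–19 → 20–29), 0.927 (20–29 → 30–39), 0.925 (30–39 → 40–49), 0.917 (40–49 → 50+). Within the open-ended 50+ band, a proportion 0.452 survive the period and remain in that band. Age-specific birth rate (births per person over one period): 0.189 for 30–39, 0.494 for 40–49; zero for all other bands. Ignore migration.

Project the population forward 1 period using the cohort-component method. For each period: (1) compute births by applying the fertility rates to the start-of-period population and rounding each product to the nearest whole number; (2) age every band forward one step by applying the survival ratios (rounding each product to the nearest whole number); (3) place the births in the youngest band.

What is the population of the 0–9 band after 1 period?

779

Numbering the bands 1..6 from youngest to oldest:
Period 1.
Births: 1560 * 0.189 = 295  |  980 * 0.494 = 484 → total 779
Band 2: 1340 * 0.961 = 1288
Band 3: 2550 * 0.956 = 2438
Band 4: 530 * 0.927 = 491
Band 5: 1560 * 0.925 = 1443
Band 6: 980 * 0.917 + 1540 * 0.452 = 899 + 696 = 1595
Population now: 0–9=779, 10–19=1288, 20–29=2438, 30–39=491, 40–49=1443, 50+=1595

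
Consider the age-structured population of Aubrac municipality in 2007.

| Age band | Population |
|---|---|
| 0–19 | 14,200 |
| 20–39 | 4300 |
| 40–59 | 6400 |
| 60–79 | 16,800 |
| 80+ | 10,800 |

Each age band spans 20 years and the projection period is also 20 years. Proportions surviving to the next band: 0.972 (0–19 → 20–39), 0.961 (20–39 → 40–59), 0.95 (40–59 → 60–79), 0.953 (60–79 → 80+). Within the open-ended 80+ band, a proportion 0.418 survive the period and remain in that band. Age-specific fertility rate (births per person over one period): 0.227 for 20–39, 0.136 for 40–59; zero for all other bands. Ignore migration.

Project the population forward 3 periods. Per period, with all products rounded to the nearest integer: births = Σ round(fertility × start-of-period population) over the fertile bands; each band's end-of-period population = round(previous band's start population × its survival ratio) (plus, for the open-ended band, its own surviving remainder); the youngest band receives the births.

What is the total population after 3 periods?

29877

— Period 1 —
Births: 4300 * 0.227 = 976 ; 6400 * 0.136 = 870 → total 1846
20–39: 14200 * 0.972 = 13802
40–59: 4300 * 0.961 = 4132
60–79: 6400 * 0.95 = 6080
80+: 16800 * 0.953 + 10800 * 0.418 = 16010 + 4514 = 20524
→ [1846, 13802, 4132, 6080, 20524]
— Period 2 —
Births: 13802 * 0.227 = 3133 ; 4132 * 0.136 = 562 → total 3695
20–39: 1846 * 0.972 = 1794
40–59: 13802 * 0.961 = 13264
60–79: 4132 * 0.95 = 3925
80+: 6080 * 0.953 + 20524 * 0.418 = 5794 + 8579 = 14373
→ [3695, 1794, 13264, 3925, 14373]
— Period 3 —
Births: 1794 * 0.227 = 407 ; 13264 * 0.136 = 1804 → total 2211
20–39: 3695 * 0.972 = 3592
40–59: 1794 * 0.961 = 1724
60–79: 13264 * 0.95 = 12601
80+: 3925 * 0.953 + 14373 * 0.418 = 3741 + 6008 = 9749
→ [2211, 3592, 1724, 12601, 9749]
Total after period 3: 2211 + 3592 + 1724 + 12601 + 9749 = 29877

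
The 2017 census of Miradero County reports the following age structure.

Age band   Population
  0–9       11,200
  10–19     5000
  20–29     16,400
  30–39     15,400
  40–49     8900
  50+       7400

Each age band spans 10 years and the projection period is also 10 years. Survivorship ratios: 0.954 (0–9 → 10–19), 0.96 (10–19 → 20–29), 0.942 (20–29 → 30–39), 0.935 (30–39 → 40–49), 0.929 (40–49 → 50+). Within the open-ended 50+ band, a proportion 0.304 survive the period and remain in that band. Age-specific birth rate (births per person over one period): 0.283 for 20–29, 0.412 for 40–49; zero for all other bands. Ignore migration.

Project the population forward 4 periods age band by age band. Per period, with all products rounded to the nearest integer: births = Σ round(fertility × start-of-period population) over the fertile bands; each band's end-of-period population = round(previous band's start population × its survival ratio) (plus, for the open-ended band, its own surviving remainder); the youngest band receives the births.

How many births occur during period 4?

3895

Numbering the groups 1..6 from youngest to oldest:
[period 1]
Births: 16400 × 0.283 = 4641  |  8900 × 0.412 = 3667 → 8308
Group 2: 11200 × 0.954 = 10685
Group 3: 5000 × 0.96 = 4800
Group 4: 16400 × 0.942 = 15449
Group 5: 15400 × 0.935 = 14399
Group 6: 8900 × 0.929 + 7400 × 0.304 = 8268 + 2250 = 10518
→ [8308, 10685, 4800, 15449, 14399, 10518]
[period 2]
Births: 4800 × 0.283 = 1358  |  14399 × 0.412 = 5932 → 7290
Group 2: 8308 × 0.954 = 7926
Group 3: 10685 × 0.96 = 10258
Group 4: 4800 × 0.942 = 4522
Group 5: 15449 × 0.935 = 14445
Group 6: 14399 × 0.929 + 10518 × 0.304 = 13377 + 3197 = 16574
→ [7290, 7926, 10258, 4522, 14445, 16574]
[period 3]
Births: 10258 × 0.283 = 2903  |  14445 × 0.412 = 5951 → 8854
Group 2: 7290 × 0.954 = 6955
Group 3: 7926 × 0.96 = 7609
Group 4: 10258 × 0.942 = 9663
Group 5: 4522 × 0.935 = 4228
Group 6: 14445 × 0.929 + 16574 × 0.304 = 13419 + 5038 = 18457
→ [8854, 6955, 7609, 9663, 4228, 18457]
[period 4]
Births: 7609 × 0.283 = 2153  |  4228 × 0.412 = 1742 → 3895
Group 2: 8854 × 0.954 = 8447
Group 3: 6955 × 0.96 = 6677
Group 4: 7609 × 0.942 = 7168
Group 5: 9663 × 0.935 = 9035
Group 6: 4228 × 0.929 + 18457 × 0.304 = 3928 + 5611 = 9539
→ [3895, 8447, 6677, 7168, 9035, 9539]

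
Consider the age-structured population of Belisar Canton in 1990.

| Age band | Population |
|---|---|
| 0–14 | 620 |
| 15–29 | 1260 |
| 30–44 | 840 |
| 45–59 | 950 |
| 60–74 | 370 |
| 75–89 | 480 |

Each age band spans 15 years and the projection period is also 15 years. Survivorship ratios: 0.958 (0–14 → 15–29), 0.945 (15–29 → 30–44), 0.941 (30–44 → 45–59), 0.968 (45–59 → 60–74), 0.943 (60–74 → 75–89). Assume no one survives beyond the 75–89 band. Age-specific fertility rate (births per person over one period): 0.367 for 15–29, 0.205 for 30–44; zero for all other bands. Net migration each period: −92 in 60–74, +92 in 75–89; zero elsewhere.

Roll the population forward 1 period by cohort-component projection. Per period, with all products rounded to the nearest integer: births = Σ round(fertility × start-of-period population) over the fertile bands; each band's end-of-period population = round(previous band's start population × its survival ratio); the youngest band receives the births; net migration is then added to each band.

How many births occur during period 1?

After projecting period 1:
Births: 1260 × 0.367 = 462  |  840 × 0.205 = 172 → 634
15–29: 620 × 0.958 = 594
30–44: 1260 × 0.945 = 1191
45–59: 840 × 0.941 = 790
60–74: 950 × 0.968 = 920
75–89: 370 × 0.943 = 349
Net migration: 60–74 − 92 → 828; 75–89 + 92 → 441
Population now: 0–14=634, 15–29=594, 30–44=1191, 45–59=790, 60–74=828, 75–89=441

634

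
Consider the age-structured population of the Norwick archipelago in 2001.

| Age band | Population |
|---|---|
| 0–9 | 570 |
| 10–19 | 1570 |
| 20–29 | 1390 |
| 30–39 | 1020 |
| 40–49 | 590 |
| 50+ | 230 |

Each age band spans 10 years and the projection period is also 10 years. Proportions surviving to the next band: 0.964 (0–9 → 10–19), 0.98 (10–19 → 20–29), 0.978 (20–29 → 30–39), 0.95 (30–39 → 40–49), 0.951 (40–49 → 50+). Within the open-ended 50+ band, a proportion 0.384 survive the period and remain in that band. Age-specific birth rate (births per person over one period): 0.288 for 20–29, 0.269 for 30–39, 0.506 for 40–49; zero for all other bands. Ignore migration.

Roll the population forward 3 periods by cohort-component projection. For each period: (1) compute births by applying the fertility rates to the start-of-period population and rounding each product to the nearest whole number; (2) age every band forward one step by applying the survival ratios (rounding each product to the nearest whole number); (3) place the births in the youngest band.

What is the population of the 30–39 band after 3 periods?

Period 1.
Births: 1390 * 0.288 = 400, 1020 * 0.269 = 274, 590 * 0.506 = 299 ⇒ total 973
10–19: 570 * 0.964 = 549
20–29: 1570 * 0.98 = 1539
30–39: 1390 * 0.978 = 1359
40–49: 1020 * 0.95 = 969
50+: 590 * 0.951 + 230 * 0.384 = 561 + 88 = 649
→ [973, 549, 1539, 1359, 969, 649]
Period 2.
Births: 1539 * 0.288 = 443, 1359 * 0.269 = 366, 969 * 0.506 = 490 ⇒ total 1299
10–19: 973 * 0.964 = 938
20–29: 549 * 0.98 = 538
30–39: 1539 * 0.978 = 1505
40–49: 1359 * 0.95 = 1291
50+: 969 * 0.951 + 649 * 0.384 = 922 + 249 = 1171
→ [1299, 938, 538, 1505, 1291, 1171]
Period 3.
Births: 538 * 0.288 = 155, 1505 * 0.269 = 405, 1291 * 0.506 = 653 ⇒ total 1213
10–19: 1299 * 0.964 = 1252
20–29: 938 * 0.98 = 919
30–39: 538 * 0.978 = 526
40–49: 1505 * 0.95 = 1430
50+: 1291 * 0.951 + 1171 * 0.384 = 1228 + 450 = 1678
→ [1213, 1252, 919, 526, 1430, 1678]

526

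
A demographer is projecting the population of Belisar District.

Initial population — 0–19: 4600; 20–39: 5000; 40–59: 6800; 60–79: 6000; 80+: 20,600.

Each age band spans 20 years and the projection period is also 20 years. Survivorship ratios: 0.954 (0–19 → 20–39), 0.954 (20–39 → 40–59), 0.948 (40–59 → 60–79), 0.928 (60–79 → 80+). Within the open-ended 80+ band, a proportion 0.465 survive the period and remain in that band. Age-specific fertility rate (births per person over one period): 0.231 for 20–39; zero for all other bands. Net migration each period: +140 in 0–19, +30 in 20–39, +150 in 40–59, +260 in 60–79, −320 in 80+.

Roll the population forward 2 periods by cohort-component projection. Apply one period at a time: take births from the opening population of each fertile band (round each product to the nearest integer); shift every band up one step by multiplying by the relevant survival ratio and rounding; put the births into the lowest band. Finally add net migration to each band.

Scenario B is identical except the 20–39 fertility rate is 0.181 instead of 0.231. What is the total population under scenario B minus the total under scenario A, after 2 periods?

After projecting period 1:
Births: 5000 × 0.231 = 1155
20–39: 4600 × 0.954 = 4388
40–59: 5000 × 0.954 = 4770
60–79: 6800 × 0.948 = 6446
80+: 6000 × 0.928 + 20600 × 0.465 = 5568 + 9579 = 15147
Net migration: 0–19 + 140 → 1295; 20–39 + 30 → 4418; 40–59 + 150 → 4920; 60–79 + 260 → 6706; 80+ − 320 → 14827
Giving 1295 / 4418 / 4920 / 6706 / 14827.
After projecting period 2:
Births: 4418 × 0.231 = 1021
20–39: 1295 × 0.954 = 1235
40–59: 4418 × 0.954 = 4215
60–79: 4920 × 0.948 = 4664
80+: 6706 × 0.928 + 14827 × 0.465 = 6223 + 6895 = 13118
Net migration: 0–19 + 140 → 1161; 20–39 + 30 → 1265; 40–59 + 150 → 4365; 60–79 + 260 → 4924; 80+ − 320 → 12798
Giving 1161 / 1265 / 4365 / 4924 / 12798.
Scenario A total after 2 periods: 24513
Scenario B projection —
After projecting period 1:
Births: 5000 × 0.181 = 905
20–39: 4600 × 0.954 = 4388
40–59: 5000 × 0.954 = 4770
60–79: 6800 × 0.948 = 6446
80+: 6000 × 0.928 + 20600 × 0.465 = 5568 + 9579 = 15147
Net migration: 0–19 + 140 → 1045; 20–39 + 30 → 4418; 40–59 + 150 → 4920; 60–79 + 260 → 6706; 80+ − 320 → 14827
Giving 1045 / 4418 / 4920 / 6706 / 14827.
After projecting period 2:
Births: 4418 × 0.181 = 800
20–39: 1045 × 0.954 = 997
40–59: 4418 × 0.954 = 4215
60–79: 4920 × 0.948 = 4664
80+: 6706 × 0.928 + 14827 × 0.465 = 6223 + 6895 = 13118
Net migration: 0–19 + 140 → 940; 20–39 + 30 → 1027; 40–59 + 150 → 4365; 60–79 + 260 → 4924; 80+ − 320 → 12798
Giving 940 / 1027 / 4365 / 4924 / 12798.
Scenario B total after 2 periods: 24054
Difference B − A = 24054 − 24513 = -459

-459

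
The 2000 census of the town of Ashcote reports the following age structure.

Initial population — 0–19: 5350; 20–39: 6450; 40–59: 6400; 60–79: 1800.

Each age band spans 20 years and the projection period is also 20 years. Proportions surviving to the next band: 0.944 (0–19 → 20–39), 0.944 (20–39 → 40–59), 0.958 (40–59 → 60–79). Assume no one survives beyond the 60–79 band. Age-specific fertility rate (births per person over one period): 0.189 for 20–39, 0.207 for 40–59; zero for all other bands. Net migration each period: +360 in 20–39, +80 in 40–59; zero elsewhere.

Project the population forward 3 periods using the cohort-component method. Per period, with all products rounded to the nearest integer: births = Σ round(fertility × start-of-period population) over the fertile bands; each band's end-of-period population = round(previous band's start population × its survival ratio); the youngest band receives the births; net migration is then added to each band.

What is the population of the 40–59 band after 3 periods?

2687

Let band 1 be 0–19 through band 4 = 60–79.
Period 1.
Births: 6450 * 0.189 = 1219, 6400 * 0.207 = 1325 → 2544
Band 2: 5350 * 0.944 = 5050
Band 3: 6450 * 0.944 = 6089
Band 4: 6400 * 0.958 = 6131
Net migration: Band 2 + 360 → 5410; Band 3 + 80 → 6169
Giving 2544 / 5410 / 6169 / 6131.
Period 2.
Births: 5410 * 0.189 = 1022, 6169 * 0.207 = 1277 → 2299
Band 2: 2544 * 0.944 = 2402
Band 3: 5410 * 0.944 = 5107
Band 4: 6169 * 0.958 = 5910
Net migration: Band 2 + 360 → 2762; Band 3 + 80 → 5187
Giving 2299 / 2762 / 5187 / 5910.
Period 3.
Births: 2762 * 0.189 = 522, 5187 * 0.207 = 1074 → 1596
Band 2: 2299 * 0.944 = 2170
Band 3: 2762 * 0.944 = 2607
Band 4: 5187 * 0.958 = 4969
Net migration: Band 2 + 360 → 2530; Band 3 + 80 → 2687
Giving 1596 / 2530 / 2687 / 4969.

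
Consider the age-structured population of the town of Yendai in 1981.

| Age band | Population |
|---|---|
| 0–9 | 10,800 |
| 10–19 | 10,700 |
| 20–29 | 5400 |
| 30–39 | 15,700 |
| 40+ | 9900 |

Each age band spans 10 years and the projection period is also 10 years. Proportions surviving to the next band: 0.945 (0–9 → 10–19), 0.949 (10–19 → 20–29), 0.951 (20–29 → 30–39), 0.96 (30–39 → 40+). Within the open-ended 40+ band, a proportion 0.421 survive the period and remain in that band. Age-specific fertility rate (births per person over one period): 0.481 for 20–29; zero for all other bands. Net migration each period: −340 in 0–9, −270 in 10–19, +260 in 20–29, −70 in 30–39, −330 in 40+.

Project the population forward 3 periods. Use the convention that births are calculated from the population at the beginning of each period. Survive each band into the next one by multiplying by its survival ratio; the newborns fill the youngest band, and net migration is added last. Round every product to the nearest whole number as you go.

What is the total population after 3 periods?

— Period 1 —
Births: 5400 × 0.481 = 2597
10–19: 10800 × 0.945 = 10206
20–29: 10700 × 0.949 = 10154
30–39: 5400 × 0.951 = 5135
40+: 15700 × 0.96 + 9900 × 0.421 = 15072 + 4168 = 19240
Net migration: 0–9 − 340 → 2257; 10–19 − 270 → 9936; 20–29 + 260 → 10414; 30–39 − 70 → 5065; 40+ − 330 → 18910
→ [2257, 9936, 10414, 5065, 18910]
— Period 2 —
Births: 10414 × 0.481 = 5009
10–19: 2257 × 0.945 = 2133
20–29: 9936 × 0.949 = 9429
30–39: 10414 × 0.951 = 9904
40+: 5065 × 0.96 + 18910 × 0.421 = 4862 + 7961 = 12823
Net migration: 0–9 − 340 → 4669; 10–19 − 270 → 1863; 20–29 + 260 → 9689; 30–39 − 70 → 9834; 40+ − 330 → 12493
→ [4669, 1863, 9689, 9834, 12493]
— Period 3 —
Births: 9689 × 0.481 = 4660
10–19: 4669 × 0.945 = 4412
20–29: 1863 × 0.949 = 1768
30–39: 9689 × 0.951 = 9214
40+: 9834 × 0.96 + 12493 × 0.421 = 9441 + 5260 = 14701
Net migration: 0–9 − 340 → 4320; 10–19 − 270 → 4142; 20–29 + 260 → 2028; 30–39 − 70 → 9144; 40+ − 330 → 14371
→ [4320, 4142, 2028, 9144, 14371]
Total after period 3: 4320 + 4142 + 2028 + 9144 + 14371 = 34005

34005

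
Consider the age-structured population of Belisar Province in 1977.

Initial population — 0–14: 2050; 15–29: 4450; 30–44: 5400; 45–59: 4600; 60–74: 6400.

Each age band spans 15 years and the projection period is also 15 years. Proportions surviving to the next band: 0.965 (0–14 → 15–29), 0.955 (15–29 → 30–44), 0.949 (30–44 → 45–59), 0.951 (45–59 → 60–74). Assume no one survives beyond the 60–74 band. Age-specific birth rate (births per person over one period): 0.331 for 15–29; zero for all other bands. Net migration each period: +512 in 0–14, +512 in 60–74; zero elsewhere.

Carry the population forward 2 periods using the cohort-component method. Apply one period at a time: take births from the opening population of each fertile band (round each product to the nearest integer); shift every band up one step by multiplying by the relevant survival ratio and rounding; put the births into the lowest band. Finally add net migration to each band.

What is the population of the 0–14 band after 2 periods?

Numbering the groups 1..5 from youngest to oldest:
After projecting period 1:
Births: 4450 × 0.331 = 1473
Group 2: 2050 × 0.965 = 1978
Group 3: 4450 × 0.955 = 4250
Group 4: 5400 × 0.949 = 5125
Group 5: 4600 × 0.951 = 4375
Net migration: Group 1 + 512 → 1985; Group 5 + 512 → 4887
Giving 1985 / 1978 / 4250 / 5125 / 4887.
After projecting period 2:
Births: 1978 × 0.331 = 655
Group 2: 1985 × 0.965 = 1916
Group 3: 1978 × 0.955 = 1889
Group 4: 4250 × 0.949 = 4033
Group 5: 5125 × 0.951 = 4874
Net migration: Group 1 + 512 → 1167; Group 5 + 512 → 5386
Giving 1167 / 1916 / 1889 / 4033 / 5386.

1167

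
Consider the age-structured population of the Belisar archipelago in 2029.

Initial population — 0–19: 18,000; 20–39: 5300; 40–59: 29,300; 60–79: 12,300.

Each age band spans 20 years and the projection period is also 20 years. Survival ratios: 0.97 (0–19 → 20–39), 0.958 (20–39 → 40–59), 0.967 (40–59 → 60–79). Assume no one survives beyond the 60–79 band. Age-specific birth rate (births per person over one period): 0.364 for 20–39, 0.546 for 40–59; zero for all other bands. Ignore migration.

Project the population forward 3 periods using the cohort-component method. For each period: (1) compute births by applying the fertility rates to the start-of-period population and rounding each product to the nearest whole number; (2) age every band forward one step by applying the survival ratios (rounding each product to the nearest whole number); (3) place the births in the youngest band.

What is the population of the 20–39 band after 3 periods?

8853

Numbering the bands 1..4 from youngest to oldest:
[period 1]
Births: 5300 * 0.364 = 1929  |  29300 * 0.546 = 15998 → 17927
Band 2: 18000 * 0.97 = 17460
Band 3: 5300 * 0.958 = 5077
Band 4: 29300 * 0.967 = 28333
Population now: 0–19=17927, 20–39=17460, 40–59=5077, 60–79=28333
[period 2]
Births: 17460 * 0.364 = 6355  |  5077 * 0.546 = 2772 → 9127
Band 2: 17927 * 0.97 = 17389
Band 3: 17460 * 0.958 = 16727
Band 4: 5077 * 0.967 = 4909
Population now: 0–19=9127, 20–39=17389, 40–59=16727, 60–79=4909
[period 3]
Births: 17389 * 0.364 = 6330  |  16727 * 0.546 = 9133 → 15463
Band 2: 9127 * 0.97 = 8853
Band 3: 17389 * 0.958 = 16659
Band 4: 16727 * 0.967 = 16175
Population now: 0–19=15463, 20–39=8853, 40–59=16659, 60–79=16175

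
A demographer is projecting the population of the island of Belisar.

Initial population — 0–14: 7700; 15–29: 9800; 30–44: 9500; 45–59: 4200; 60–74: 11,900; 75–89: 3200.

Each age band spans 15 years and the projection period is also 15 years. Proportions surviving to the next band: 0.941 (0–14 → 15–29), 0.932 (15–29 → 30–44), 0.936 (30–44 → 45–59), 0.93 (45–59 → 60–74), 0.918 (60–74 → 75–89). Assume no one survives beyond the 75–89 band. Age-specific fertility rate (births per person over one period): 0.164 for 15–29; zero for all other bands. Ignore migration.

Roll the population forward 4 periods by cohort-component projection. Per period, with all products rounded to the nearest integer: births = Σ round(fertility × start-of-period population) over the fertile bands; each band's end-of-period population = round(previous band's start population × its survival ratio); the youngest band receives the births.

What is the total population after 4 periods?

[period 1]
Births: 9800 * 0.164 = 1607
15–29: 7700 * 0.941 = 7246
30–44: 9800 * 0.932 = 9134
45–59: 9500 * 0.936 = 8892
60–74: 4200 * 0.93 = 3906
75–89: 11900 * 0.918 = 10924
Giving 1607 / 7246 / 9134 / 8892 / 3906 / 10924.
[period 2]
Births: 7246 * 0.164 = 1188
15–29: 1607 * 0.941 = 1512
30–44: 7246 * 0.932 = 6753
45–59: 9134 * 0.936 = 8549
60–74: 8892 * 0.93 = 8270
75–89: 3906 * 0.918 = 3586
Giving 1188 / 1512 / 6753 / 8549 / 8270 / 3586.
[period 3]
Births: 1512 * 0.164 = 248
15–29: 1188 * 0.941 = 1118
30–44: 1512 * 0.932 = 1409
45–59: 6753 * 0.936 = 6321
60–74: 8549 * 0.93 = 7951
75–89: 8270 * 0.918 = 7592
Giving 248 / 1118 / 1409 / 6321 / 7951 / 7592.
[period 4]
Births: 1118 * 0.164 = 183
15–29: 248 * 0.941 = 233
30–44: 1118 * 0.932 = 1042
45–59: 1409 * 0.936 = 1319
60–74: 6321 * 0.93 = 5879
75–89: 7951 * 0.918 = 7299
Giving 183 / 233 / 1042 / 1319 / 5879 / 7299.
Total after period 4: 183 + 233 + 1042 + 1319 + 5879 + 7299 = 15955

15955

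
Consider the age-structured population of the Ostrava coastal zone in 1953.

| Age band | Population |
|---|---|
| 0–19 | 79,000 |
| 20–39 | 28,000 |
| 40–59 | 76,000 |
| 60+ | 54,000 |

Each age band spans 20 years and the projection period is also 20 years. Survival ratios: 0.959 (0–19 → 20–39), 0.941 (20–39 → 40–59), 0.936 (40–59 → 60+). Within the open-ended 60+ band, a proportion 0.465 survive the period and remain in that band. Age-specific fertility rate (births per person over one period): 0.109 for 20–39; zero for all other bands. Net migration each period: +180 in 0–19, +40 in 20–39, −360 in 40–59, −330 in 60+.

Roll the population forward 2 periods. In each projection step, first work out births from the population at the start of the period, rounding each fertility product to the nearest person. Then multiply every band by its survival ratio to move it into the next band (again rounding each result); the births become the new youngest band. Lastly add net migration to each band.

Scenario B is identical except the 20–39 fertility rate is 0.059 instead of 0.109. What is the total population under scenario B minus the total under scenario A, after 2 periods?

-5132

Period 1.
Births: 28000 × 0.109 = 3052
20–39: 79000 × 0.959 = 75761
40–59: 28000 × 0.941 = 26348
60+: 76000 × 0.936 + 54000 × 0.465 = 71136 + 25110 = 96246
Net migration: 0–19 + 180 → 3232; 20–39 + 40 → 75801; 40–59 − 360 → 25988; 60+ − 330 → 95916
Giving 3232 / 75801 / 25988 / 95916.
Period 2.
Births: 75801 × 0.109 = 8262
20–39: 3232 × 0.959 = 3099
40–59: 75801 × 0.941 = 71329
60+: 25988 × 0.936 + 95916 × 0.465 = 24325 + 44601 = 68926
Net migration: 0–19 + 180 → 8442; 20–39 + 40 → 3139; 40–59 − 360 → 70969; 60+ − 330 → 68596
Giving 8442 / 3139 / 70969 / 68596.
Scenario A total after 2 periods: 151146
Scenario B projection —
Period 1.
Births: 28000 × 0.059 = 1652
20–39: 79000 × 0.959 = 75761
40–59: 28000 × 0.941 = 26348
60+: 76000 × 0.936 + 54000 × 0.465 = 71136 + 25110 = 96246
Net migration: 0–19 + 180 → 1832; 20–39 + 40 → 75801; 40–59 − 360 → 25988; 60+ − 330 → 95916
Giving 1832 / 75801 / 25988 / 95916.
Period 2.
Births: 75801 × 0.059 = 4472
20–39: 1832 × 0.959 = 1757
40–59: 75801 × 0.941 = 71329
60+: 25988 × 0.936 + 95916 × 0.465 = 24325 + 44601 = 68926
Net migration: 0–19 + 180 → 4652; 20–39 + 40 → 1797; 40–59 − 360 → 70969; 60+ − 330 → 68596
Giving 4652 / 1797 / 70969 / 68596.
Scenario B total after 2 periods: 146014
Difference B − A = 146014 − 151146 = -5132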